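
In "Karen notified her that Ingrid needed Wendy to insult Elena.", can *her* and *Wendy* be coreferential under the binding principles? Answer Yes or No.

*Wendy* is an R-expression; Principle C requires it to be free (not bound by any c-commanding expression).
— her: object of the matrix clause; the pronoun c-commands the R-expression — coreference blocked (Principle C).

No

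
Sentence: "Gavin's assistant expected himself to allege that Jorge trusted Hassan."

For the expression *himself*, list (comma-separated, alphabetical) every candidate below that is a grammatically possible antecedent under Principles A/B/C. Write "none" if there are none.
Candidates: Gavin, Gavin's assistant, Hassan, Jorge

Gavin's assistant

*himself* is a reflexive; Principle A requires it to be bound within its binding domain — the matrix clause.
— Gavin: possessor inside the subject DP of the matrix clause; does not c-command the reflexive — cannot bind it (Principle A).
— Gavin's assistant: subject of the matrix clause; c-commands the reflexive within its binding domain — allowed (Principle A).
— Hassan: object of the clause headed by 'trusted'; does not c-command the reflexive — cannot bind it (Principle A).
— Jorge: subject of the clause headed by 'trusted'; does not c-command the reflexive — cannot bind it (Principle A).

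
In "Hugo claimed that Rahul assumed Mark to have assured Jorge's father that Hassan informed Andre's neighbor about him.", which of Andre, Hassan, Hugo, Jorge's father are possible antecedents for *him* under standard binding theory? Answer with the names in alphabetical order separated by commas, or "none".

*him* is a pronoun; Principle B requires it to be free in its binding domain — the clause headed by 'informed'.
— Andre: possessor inside the object DP of the clause headed by 'informed'; does not c-command the pronoun — Principle B does not apply; allowed.
— Hassan: subject of the clause headed by 'informed'; c-commands the pronoun within its binding domain — blocked (Principle B).
— Hugo: subject of the matrix clause; c-commands the pronoun but lies outside its binding domain — allowed.
— Jorge's father: object of the clause headed by 'assured'; c-commands the pronoun but lies outside its binding domain — allowed.

Andre, Hugo, Jorge's father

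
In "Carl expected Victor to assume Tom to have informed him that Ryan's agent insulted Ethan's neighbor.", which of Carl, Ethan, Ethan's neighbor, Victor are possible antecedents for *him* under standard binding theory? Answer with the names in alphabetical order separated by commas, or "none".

*him* is a pronoun; Principle B requires it to be free in its binding domain — the clause headed by 'informed'.
— Carl: subject of the matrix clause; c-commands the pronoun but lies outside its binding domain — allowed.
— Ethan: possessor inside the object DP of the clause headed by 'insulted'; is c-commanded by the pronoun; coreference would bind this R-expression — blocked (Principle C).
— Ethan's neighbor: object of the clause headed by 'insulted'; is c-commanded by the pronoun; coreference would bind this R-expression — blocked (Principle C).
— Victor: subject of the clause headed by 'assume'; c-commands the pronoun but lies outside its binding domain — allowed.

Carl, Victor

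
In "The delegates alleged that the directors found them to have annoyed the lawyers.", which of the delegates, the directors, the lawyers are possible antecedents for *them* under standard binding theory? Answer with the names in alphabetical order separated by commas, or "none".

the delegates

*them* is a pronoun; Principle B requires it to be free in its binding domain — the clause headed by 'found'.
— the delegates: subject of the matrix clause; c-commands the pronoun but lies outside its binding domain — allowed.
— the directors: subject of the clause headed by 'found'; c-commands the pronoun within its binding domain — blocked (Principle B).
— the lawyers: object of the clause headed by 'annoyed'; is c-commanded by the pronoun; coreference would bind this R-expression — blocked (Principle C).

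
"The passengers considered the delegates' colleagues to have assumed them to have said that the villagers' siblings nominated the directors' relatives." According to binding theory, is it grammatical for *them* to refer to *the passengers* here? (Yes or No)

*the passengers* is an R-expression; Principle C requires it to be free (not bound by any c-commanding expression).
— them: subject of the clause headed by 'said'; the pronoun does not c-command the R-expression — coreference allowed.

Yes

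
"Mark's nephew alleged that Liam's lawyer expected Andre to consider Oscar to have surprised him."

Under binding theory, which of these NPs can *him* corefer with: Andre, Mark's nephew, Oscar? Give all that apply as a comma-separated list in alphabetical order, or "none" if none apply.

Andre, Mark's nephew

*him* is a pronoun; Principle B requires it to be free in its binding domain — the clause headed by 'surprised'.
— Andre: subject of the clause headed by 'consider'; c-commands the pronoun but lies outside its binding domain — allowed.
— Mark's nephew: subject of the matrix clause; c-commands the pronoun but lies outside its binding domain — allowed.
— Oscar: subject of the clause headed by 'surprised'; c-commands the pronoun within its binding domain — blocked (Principle B).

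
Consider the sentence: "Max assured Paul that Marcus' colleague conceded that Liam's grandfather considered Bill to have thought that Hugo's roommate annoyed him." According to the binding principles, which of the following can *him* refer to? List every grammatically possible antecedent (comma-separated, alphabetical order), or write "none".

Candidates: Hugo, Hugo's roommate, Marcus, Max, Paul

*him* is a pronoun; Principle B requires it to be free in its binding domain — the clause headed by 'annoyed'.
— Hugo: possessor inside the subject DP of the clause headed by 'annoyed'; does not c-command the pronoun — Principle B does not apply; allowed.
— Hugo's roommate: subject of the clause headed by 'annoyed'; c-commands the pronoun within its binding domain — blocked (Principle B).
— Marcus: possessor inside the subject DP of the clause headed by 'conceded'; does not c-command the pronoun — Principle B does not apply; allowed.
— Max: subject of the matrix clause; c-commands the pronoun but lies outside its binding domain — allowed.
— Paul: object of the matrix clause; c-commands the pronoun but lies outside its binding domain — allowed.

Hugo, Marcus, Max, Paul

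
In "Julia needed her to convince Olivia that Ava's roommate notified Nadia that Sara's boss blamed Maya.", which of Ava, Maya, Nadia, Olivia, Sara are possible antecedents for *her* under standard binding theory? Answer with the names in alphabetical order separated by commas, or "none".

none

*her* is a pronoun; Principle B requires it to be free in its binding domain — the matrix clause.
— Ava: possessor inside the subject DP of the clause headed by 'notified'; is c-commanded by the pronoun; coreference would bind this R-expression — blocked (Principle C).
— Maya: object of the clause headed by 'blamed'; is c-commanded by the pronoun; coreference would bind this R-expression — blocked (Principle C).
— Nadia: object of the clause headed by 'notified'; is c-commanded by the pronoun; coreference would bind this R-expression — blocked (Principle C).
— Olivia: object of the clause headed by 'convince'; is c-commanded by the pronoun; coreference would bind this R-expression — blocked (Principle C).
— Sara: possessor inside the subject DP of the clause headed by 'blamed'; is c-commanded by the pronoun; coreference would bind this R-expression — blocked (Principle C).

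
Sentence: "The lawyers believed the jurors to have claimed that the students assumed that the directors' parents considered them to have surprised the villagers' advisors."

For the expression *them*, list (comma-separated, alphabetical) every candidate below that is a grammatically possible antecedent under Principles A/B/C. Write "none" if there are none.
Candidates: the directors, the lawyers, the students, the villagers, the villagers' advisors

*them* is a pronoun; Principle B requires it to be free in its binding domain — the clause headed by 'considered'.
— the directors: possessor inside the subject DP of the clause headed by 'considered'; does not c-command the pronoun — Principle B does not apply; allowed.
— the lawyers: subject of the matrix clause; c-commands the pronoun but lies outside its binding domain — allowed.
— the students: subject of the clause headed by 'assumed'; c-commands the pronoun but lies outside its binding domain — allowed.
— the villagers: possessor inside the object DP of the clause headed by 'surprised'; is c-commanded by the pronoun; coreference would bind this R-expression — blocked (Principle C).
— the villagers' advisors: object of the clause headed by 'surprised'; is c-commanded by the pronoun; coreference would bind this R-expression — blocked (Principle C).

the directors, the lawyers, the students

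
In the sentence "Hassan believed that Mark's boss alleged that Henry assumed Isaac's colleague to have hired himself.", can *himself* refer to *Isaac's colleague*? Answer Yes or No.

*himself* is a reflexive; Principle A requires it to be bound within its binding domain — the clause headed by 'hired'.
— Isaac's colleague: subject of the clause headed by 'hired'; c-commands the reflexive within its binding domain — allowed (Principle A).

Yes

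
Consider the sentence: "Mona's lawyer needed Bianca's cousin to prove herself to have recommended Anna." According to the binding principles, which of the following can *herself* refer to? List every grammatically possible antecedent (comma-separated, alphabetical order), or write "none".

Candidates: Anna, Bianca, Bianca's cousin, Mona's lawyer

*herself* is a reflexive; Principle A requires it to be bound within its binding domain — the clause headed by 'prove'.
— Anna: object of the clause headed by 'recommended'; does not c-command the reflexive — cannot bind it (Principle A).
— Bianca: possessor inside the subject DP of the clause headed by 'prove'; does not c-command the reflexive — cannot bind it (Principle A).
— Bianca's cousin: subject of the clause headed by 'prove'; c-commands the reflexive within its binding domain — allowed (Principle A).
— Mona's lawyer: subject of the matrix clause; c-commands the reflexive but lies outside its binding domain — cannot bind it (Principle A).

Bianca's cousin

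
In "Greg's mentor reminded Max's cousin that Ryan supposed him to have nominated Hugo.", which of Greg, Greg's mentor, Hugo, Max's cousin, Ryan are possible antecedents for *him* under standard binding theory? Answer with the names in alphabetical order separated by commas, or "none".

Greg, Greg's mentor, Max's cousin

*him* is a pronoun; Principle B requires it to be free in its binding domain — the clause headed by 'supposed'.
— Greg: possessor inside the subject DP of the matrix clause; does not c-command the pronoun — Principle B does not apply; allowed.
— Greg's mentor: subject of the matrix clause; c-commands the pronoun but lies outside its binding domain — allowed.
— Hugo: object of the clause headed by 'nominated'; is c-commanded by the pronoun; coreference would bind this R-expression — blocked (Principle C).
— Max's cousin: object of the matrix clause; c-commands the pronoun but lies outside its binding domain — allowed.
— Ryan: subject of the clause headed by 'supposed'; c-commands the pronoun within its binding domain — blocked (Principle B).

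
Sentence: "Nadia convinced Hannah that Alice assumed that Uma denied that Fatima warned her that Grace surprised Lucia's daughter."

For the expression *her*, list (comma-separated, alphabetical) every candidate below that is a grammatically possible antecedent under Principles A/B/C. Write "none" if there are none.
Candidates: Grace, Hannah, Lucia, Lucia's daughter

*her* is a pronoun; Principle B requires it to be free in its binding domain — the clause headed by 'warned'.
— Grace: subject of the clause headed by 'surprised'; is c-commanded by the pronoun; coreference would bind this R-expression — blocked (Principle C).
— Hannah: object of the matrix clause; c-commands the pronoun but lies outside its binding domain — allowed.
— Lucia: possessor inside the object DP of the clause headed by 'surprised'; is c-commanded by the pronoun; coreference would bind this R-expression — blocked (Principle C).
— Lucia's daughter: object of the clause headed by 'surprised'; is c-commanded by the pronoun; coreference would bind this R-expression — blocked (Principle C).

Hannah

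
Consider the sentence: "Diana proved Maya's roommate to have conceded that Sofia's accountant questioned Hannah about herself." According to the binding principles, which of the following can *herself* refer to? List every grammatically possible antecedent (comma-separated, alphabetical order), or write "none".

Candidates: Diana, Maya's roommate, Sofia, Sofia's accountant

*herself* is a reflexive; Principle A requires it to be bound within its binding domain — the clause headed by 'questioned'.
— Diana: subject of the matrix clause; c-commands the reflexive but lies outside its binding domain — cannot bind it (Principle A).
— Maya's roommate: subject of the clause headed by 'conceded'; c-commands the reflexive but lies outside its binding domain — cannot bind it (Principle A).
— Sofia: possessor inside the subject DP of the clause headed by 'questioned'; does not c-command the reflexive — cannot bind it (Principle A).
— Sofia's accountant: subject of the clause headed by 'questioned'; c-commands the reflexive within its binding domain — allowed (Principle A).

Sofia's accountant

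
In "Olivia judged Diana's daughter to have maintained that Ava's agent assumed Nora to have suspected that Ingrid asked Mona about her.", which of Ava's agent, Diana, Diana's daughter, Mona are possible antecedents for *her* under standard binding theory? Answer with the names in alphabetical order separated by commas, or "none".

Ava's agent, Diana, Diana's daughter

*her* is a pronoun; Principle B requires it to be free in its binding domain — the clause headed by 'asked'.
— Ava's agent: subject of the clause headed by 'assumed'; c-commands the pronoun but lies outside its binding domain — allowed.
— Diana: possessor inside the subject DP of the clause headed by 'maintained'; does not c-command the pronoun — Principle B does not apply; allowed.
— Diana's daughter: subject of the clause headed by 'maintained'; c-commands the pronoun but lies outside its binding domain — allowed.
— Mona: object of the clause headed by 'asked'; c-commands the pronoun within its binding domain — blocked (Principle B).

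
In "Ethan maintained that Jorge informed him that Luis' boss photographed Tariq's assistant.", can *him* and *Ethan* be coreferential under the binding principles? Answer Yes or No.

Yes

*Ethan* is an R-expression; Principle C requires it to be free (not bound by any c-commanding expression).
— him: object of the clause headed by 'informed'; the pronoun does not c-command the R-expression — coreference allowed.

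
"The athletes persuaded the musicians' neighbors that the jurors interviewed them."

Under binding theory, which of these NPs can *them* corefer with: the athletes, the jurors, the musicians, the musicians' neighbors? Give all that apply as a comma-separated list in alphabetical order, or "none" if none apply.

the athletes, the musicians, the musicians' neighbors

*them* is a pronoun; Principle B requires it to be free in its binding domain — the clause headed by 'interviewed'.
— the athletes: subject of the matrix clause; c-commands the pronoun but lies outside its binding domain — allowed.
— the jurors: subject of the clause headed by 'interviewed'; c-commands the pronoun within its binding domain — blocked (Principle B).
— the musicians: possessor inside the object DP of the matrix clause; does not c-command the pronoun — Principle B does not apply; allowed.
— the musicians' neighbors: object of the matrix clause; c-commands the pronoun but lies outside its binding domain — allowed.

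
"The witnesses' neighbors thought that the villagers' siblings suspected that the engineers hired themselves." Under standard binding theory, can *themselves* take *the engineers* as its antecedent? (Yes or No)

*themselves* is a reflexive; Principle A requires it to be bound within its binding domain — the clause headed by 'hired'.
— the engineers: subject of the clause headed by 'hired'; c-commands the reflexive within its binding domain — allowed (Principle A).

Yes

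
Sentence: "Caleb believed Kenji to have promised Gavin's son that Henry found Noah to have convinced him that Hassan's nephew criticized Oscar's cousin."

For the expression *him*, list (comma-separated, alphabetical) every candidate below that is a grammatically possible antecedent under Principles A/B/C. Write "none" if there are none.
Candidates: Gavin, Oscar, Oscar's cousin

*him* is a pronoun; Principle B requires it to be free in its binding domain — the clause headed by 'convinced'.
— Gavin: possessor inside the object DP of the clause headed by 'promised'; does not c-command the pronoun — Principle B does not apply; allowed.
— Oscar: possessor inside the object DP of the clause headed by 'criticized'; is c-commanded by the pronoun; coreference would bind this R-expression — blocked (Principle C).
— Oscar's cousin: object of the clause headed by 'criticized'; is c-commanded by the pronoun; coreference would bind this R-expression — blocked (Principle C).

Gavin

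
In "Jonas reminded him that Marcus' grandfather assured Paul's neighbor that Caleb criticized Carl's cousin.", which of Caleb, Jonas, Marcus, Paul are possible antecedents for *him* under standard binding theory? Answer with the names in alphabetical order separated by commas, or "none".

none

*him* is a pronoun; Principle B requires it to be free in its binding domain — the matrix clause.
— Caleb: subject of the clause headed by 'criticized'; is c-commanded by the pronoun; coreference would bind this R-expression — blocked (Principle C).
— Jonas: subject of the matrix clause; c-commands the pronoun within its binding domain — blocked (Principle B).
— Marcus: possessor inside the subject DP of the clause headed by 'assured'; is c-commanded by the pronoun; coreference would bind this R-expression — blocked (Principle C).
— Paul: possessor inside the object DP of the clause headed by 'assured'; is c-commanded by the pronoun; coreference would bind this R-expression — blocked (Principle C).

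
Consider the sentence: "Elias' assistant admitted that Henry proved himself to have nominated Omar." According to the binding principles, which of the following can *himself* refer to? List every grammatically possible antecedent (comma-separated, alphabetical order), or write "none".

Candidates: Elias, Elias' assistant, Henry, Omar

*himself* is a reflexive; Principle A requires it to be bound within its binding domain — the clause headed by 'proved'.
— Elias: possessor inside the subject DP of the matrix clause; does not c-command the reflexive — cannot bind it (Principle A).
— Elias' assistant: subject of the matrix clause; c-commands the reflexive but lies outside its binding domain — cannot bind it (Principle A).
— Henry: subject of the clause headed by 'proved'; c-commands the reflexive within its binding domain — allowed (Principle A).
— Omar: object of the clause headed by 'nominated'; does not c-command the reflexive — cannot bind it (Principle A).

Henry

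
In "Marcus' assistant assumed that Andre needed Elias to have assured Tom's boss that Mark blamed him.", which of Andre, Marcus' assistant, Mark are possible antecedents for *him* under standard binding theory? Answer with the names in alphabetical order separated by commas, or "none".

*him* is a pronoun; Principle B requires it to be free in its binding domain — the clause headed by 'blamed'.
— Andre: subject of the clause headed by 'needed'; c-commands the pronoun but lies outside its binding domain — allowed.
— Marcus' assistant: subject of the matrix clause; c-commands the pronoun but lies outside its binding domain — allowed.
— Mark: subject of the clause headed by 'blamed'; c-commands the pronoun within its binding domain — blocked (Principle B).

Andre, Marcus' assistant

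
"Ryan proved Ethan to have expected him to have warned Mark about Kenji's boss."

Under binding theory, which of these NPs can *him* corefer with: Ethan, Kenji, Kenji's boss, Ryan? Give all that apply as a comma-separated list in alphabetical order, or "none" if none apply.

Ryan

*him* is a pronoun; Principle B requires it to be free in its binding domain — the clause headed by 'expected'.
— Ethan: subject of the clause headed by 'expected'; c-commands the pronoun within its binding domain — blocked (Principle B).
— Kenji: possessor inside the second object DP of the clause headed by 'warned'; is c-commanded by the pronoun; coreference would bind this R-expression — blocked (Principle C).
— Kenji's boss: second object of the clause headed by 'warned'; is c-commanded by the pronoun; coreference would bind this R-expression — blocked (Principle C).
— Ryan: subject of the matrix clause; c-commands the pronoun but lies outside its binding domain — allowed.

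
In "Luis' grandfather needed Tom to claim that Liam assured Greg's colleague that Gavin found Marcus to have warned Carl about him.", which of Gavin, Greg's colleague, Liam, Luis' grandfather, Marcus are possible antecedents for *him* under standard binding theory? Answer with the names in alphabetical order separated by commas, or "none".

Gavin, Greg's colleague, Liam, Luis' grandfather

*him* is a pronoun; Principle B requires it to be free in its binding domain — the clause headed by 'warned'.
— Gavin: subject of the clause headed by 'found'; c-commands the pronoun but lies outside its binding domain — allowed.
— Greg's colleague: object of the clause headed by 'assured'; c-commands the pronoun but lies outside its binding domain — allowed.
— Liam: subject of the clause headed by 'assured'; c-commands the pronoun but lies outside its binding domain — allowed.
— Luis' grandfather: subject of the matrix clause; c-commands the pronoun but lies outside its binding domain — allowed.
— Marcus: subject of the clause headed by 'warned'; c-commands the pronoun within its binding domain — blocked (Principle B).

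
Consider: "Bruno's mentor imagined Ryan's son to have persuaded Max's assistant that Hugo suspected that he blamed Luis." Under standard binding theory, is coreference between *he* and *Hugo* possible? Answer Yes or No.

Yes

*Hugo* is an R-expression; Principle C requires it to be free (not bound by any c-commanding expression).
— he: subject of the clause headed by 'blamed'; the pronoun does not c-command the R-expression — coreference allowed.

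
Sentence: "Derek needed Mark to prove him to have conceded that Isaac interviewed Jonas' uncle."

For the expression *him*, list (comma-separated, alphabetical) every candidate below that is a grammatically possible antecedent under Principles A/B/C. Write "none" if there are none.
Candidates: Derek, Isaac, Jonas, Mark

*him* is a pronoun; Principle B requires it to be free in its binding domain — the clause headed by 'prove'.
— Derek: subject of the matrix clause; c-commands the pronoun but lies outside its binding domain — allowed.
— Isaac: subject of the clause headed by 'interviewed'; is c-commanded by the pronoun; coreference would bind this R-expression — blocked (Principle C).
— Jonas: possessor inside the object DP of the clause headed by 'interviewed'; is c-commanded by the pronoun; coreference would bind this R-expression — blocked (Principle C).
— Mark: subject of the clause headed by 'prove'; c-commands the pronoun within its binding domain — blocked (Principle B).

Derek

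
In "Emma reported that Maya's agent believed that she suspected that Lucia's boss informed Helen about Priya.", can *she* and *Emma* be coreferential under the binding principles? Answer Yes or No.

*Emma* is an R-expression; Principle C requires it to be free (not bound by any c-commanding expression).
— she: subject of the clause headed by 'suspected'; the pronoun does not c-command the R-expression — coreference allowed.

Yes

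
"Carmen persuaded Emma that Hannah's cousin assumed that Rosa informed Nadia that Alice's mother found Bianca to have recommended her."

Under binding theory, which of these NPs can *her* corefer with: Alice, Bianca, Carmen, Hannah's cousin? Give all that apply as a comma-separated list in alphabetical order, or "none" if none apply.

Alice, Carmen, Hannah's cousin

*her* is a pronoun; Principle B requires it to be free in its binding domain — the clause headed by 'recommended'.
— Alice: possessor inside the subject DP of the clause headed by 'found'; does not c-command the pronoun — Principle B does not apply; allowed.
— Bianca: subject of the clause headed by 'recommended'; c-commands the pronoun within its binding domain — blocked (Principle B).
— Carmen: subject of the matrix clause; c-commands the pronoun but lies outside its binding domain — allowed.
— Hannah's cousin: subject of the clause headed by 'assumed'; c-commands the pronoun but lies outside its binding domain — allowed.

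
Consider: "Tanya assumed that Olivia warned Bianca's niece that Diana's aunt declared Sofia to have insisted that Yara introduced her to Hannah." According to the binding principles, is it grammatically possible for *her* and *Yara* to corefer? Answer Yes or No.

No

*her* is a pronoun; Principle B requires it to be free in its binding domain — the clause headed by 'introduced'.
— Yara: subject of the clause headed by 'introduced'; c-commands the pronoun within its binding domain — blocked (Principle B).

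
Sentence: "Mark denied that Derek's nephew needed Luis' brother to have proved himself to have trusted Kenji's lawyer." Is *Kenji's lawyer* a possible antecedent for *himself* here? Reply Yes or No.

No

*himself* is a reflexive; Principle A requires it to be bound within its binding domain — the clause headed by 'proved'.
— Kenji's lawyer: object of the clause headed by 'trusted'; does not c-command the reflexive — cannot bind it (Principle A).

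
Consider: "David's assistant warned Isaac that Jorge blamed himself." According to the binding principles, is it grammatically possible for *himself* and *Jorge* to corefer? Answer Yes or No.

Yes

*himself* is a reflexive; Principle A requires it to be bound within its binding domain — the clause headed by 'blamed'.
— Jorge: subject of the clause headed by 'blamed'; c-commands the reflexive within its binding domain — allowed (Principle A).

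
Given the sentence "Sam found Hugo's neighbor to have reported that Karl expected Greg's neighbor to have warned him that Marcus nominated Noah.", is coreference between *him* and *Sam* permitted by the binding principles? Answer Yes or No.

Yes

*him* is a pronoun; Principle B requires it to be free in its binding domain — the clause headed by 'warned'.
— Sam: subject of the matrix clause; c-commands the pronoun but lies outside its binding domain — allowed.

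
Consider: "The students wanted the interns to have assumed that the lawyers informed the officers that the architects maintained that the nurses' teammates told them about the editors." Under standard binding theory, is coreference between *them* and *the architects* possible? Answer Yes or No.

*the architects* is an R-expression; Principle C requires it to be free (not bound by any c-commanding expression).
— them: object of the clause headed by 'told'; the pronoun does not c-command the R-expression — coreference allowed.

Yes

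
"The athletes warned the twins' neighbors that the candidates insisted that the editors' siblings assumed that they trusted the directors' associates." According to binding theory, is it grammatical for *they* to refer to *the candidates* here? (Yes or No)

*the candidates* is an R-expression; Principle C requires it to be free (not bound by any c-commanding expression).
— they: subject of the clause headed by 'trusted'; the pronoun does not c-command the R-expression — coreference allowed.

Yes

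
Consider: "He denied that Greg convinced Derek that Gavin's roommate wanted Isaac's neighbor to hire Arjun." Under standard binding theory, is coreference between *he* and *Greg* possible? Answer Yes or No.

No

*Greg* is an R-expression; Principle C requires it to be free (not bound by any c-commanding expression).
— he: subject of the matrix clause; the pronoun c-commands the R-expression — coreference blocked (Principle C).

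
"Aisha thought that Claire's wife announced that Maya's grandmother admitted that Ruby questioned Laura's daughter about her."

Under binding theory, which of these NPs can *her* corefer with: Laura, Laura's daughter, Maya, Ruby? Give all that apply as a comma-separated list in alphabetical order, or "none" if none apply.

Laura, Maya

*her* is a pronoun; Principle B requires it to be free in its binding domain — the clause headed by 'questioned'.
— Laura: possessor inside the object DP of the clause headed by 'questioned'; does not c-command the pronoun — Principle B does not apply; allowed.
— Laura's daughter: object of the clause headed by 'questioned'; c-commands the pronoun within its binding domain — blocked (Principle B).
— Maya: possessor inside the subject DP of the clause headed by 'admitted'; does not c-command the pronoun — Principle B does not apply; allowed.
— Ruby: subject of the clause headed by 'questioned'; c-commands the pronoun within its binding domain — blocked (Principle B).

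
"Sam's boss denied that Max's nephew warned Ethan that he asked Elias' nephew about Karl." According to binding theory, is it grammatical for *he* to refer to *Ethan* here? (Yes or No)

Yes

*Ethan* is an R-expression; Principle C requires it to be free (not bound by any c-commanding expression).
— he: subject of the clause headed by 'asked'; the pronoun does not c-command the R-expression — coreference allowed.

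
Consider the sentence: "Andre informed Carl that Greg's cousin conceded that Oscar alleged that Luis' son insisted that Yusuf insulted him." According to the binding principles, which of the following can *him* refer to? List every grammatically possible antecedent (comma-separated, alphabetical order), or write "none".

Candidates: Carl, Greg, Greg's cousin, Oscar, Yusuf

Carl, Greg, Greg's cousin, Oscar

*him* is a pronoun; Principle B requires it to be free in its binding domain — the clause headed by 'insulted'.
— Carl: object of the matrix clause; c-commands the pronoun but lies outside its binding domain — allowed.
— Greg: possessor inside the subject DP of the clause headed by 'conceded'; does not c-command the pronoun — Principle B does not apply; allowed.
— Greg's cousin: subject of the clause headed by 'conceded'; c-commands the pronoun but lies outside its binding domain — allowed.
— Oscar: subject of the clause headed by 'alleged'; c-commands the pronoun but lies outside its binding domain — allowed.
— Yusuf: subject of the clause headed by 'insulted'; c-commands the pronoun within its binding domain — blocked (Principle B).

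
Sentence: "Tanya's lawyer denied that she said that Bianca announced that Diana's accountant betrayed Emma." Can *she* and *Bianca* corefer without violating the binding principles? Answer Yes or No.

*Bianca* is an R-expression; Principle C requires it to be free (not bound by any c-commanding expression).
— she: subject of the clause headed by 'said'; the pronoun c-commands the R-expression — coreference blocked (Principle C).

No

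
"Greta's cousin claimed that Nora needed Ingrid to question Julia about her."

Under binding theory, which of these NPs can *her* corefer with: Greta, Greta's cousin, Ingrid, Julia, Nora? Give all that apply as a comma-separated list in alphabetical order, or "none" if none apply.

*her* is a pronoun; Principle B requires it to be free in its binding domain — the clause headed by 'question'.
— Greta: possessor inside the subject DP of the matrix clause; does not c-command the pronoun — Principle B does not apply; allowed.
— Greta's cousin: subject of the matrix clause; c-commands the pronoun but lies outside its binding domain — allowed.
— Ingrid: subject of the clause headed by 'question'; c-commands the pronoun within its binding domain — blocked (Principle B).
— Julia: object of the clause headed by 'question'; c-commands the pronoun within its binding domain — blocked (Principle B).
— Nora: subject of the clause headed by 'needed'; c-commands the pronoun but lies outside its binding domain — allowed.

Greta, Greta's cousin, Nora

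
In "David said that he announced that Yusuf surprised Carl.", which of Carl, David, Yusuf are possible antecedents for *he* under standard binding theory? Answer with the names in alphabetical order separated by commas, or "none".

David

*he* is a pronoun; Principle B requires it to be free in its binding domain — the clause headed by 'announced'.
— Carl: object of the clause headed by 'surprised'; is c-commanded by the pronoun; coreference would bind this R-expression — blocked (Principle C).
— David: subject of the matrix clause; c-commands the pronoun but lies outside its binding domain — allowed.
— Yusuf: subject of the clause headed by 'surprised'; is c-commanded by the pronoun; coreference would bind this R-expression — blocked (Principle C).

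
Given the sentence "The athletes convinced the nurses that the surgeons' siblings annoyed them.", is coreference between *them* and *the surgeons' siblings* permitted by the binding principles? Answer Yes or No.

*them* is a pronoun; Principle B requires it to be free in its binding domain — the clause headed by 'annoyed'.
— the surgeons' siblings: subject of the clause headed by 'annoyed'; c-commands the pronoun within its binding domain — blocked (Principle B).

No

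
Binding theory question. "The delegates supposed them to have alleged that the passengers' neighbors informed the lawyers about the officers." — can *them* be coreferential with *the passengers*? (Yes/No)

*them* is a pronoun; Principle B requires it to be free in its binding domain — the matrix clause.
— the passengers: possessor inside the subject DP of the clause headed by 'informed'; is c-commanded by the pronoun; coreference would bind this R-expression — blocked (Principle C).

No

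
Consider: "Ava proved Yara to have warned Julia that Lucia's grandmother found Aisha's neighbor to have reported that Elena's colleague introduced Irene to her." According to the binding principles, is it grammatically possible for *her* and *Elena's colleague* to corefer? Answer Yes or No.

*her* is a pronoun; Principle B requires it to be free in its binding domain — the clause headed by 'introduced'.
— Elena's colleague: subject of the clause headed by 'introduced'; c-commands the pronoun within its binding domain — blocked (Principle B).

No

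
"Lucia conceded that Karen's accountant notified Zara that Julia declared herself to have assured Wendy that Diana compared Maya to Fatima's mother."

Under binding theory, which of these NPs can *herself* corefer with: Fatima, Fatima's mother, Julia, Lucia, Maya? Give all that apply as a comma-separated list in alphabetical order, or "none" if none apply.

*herself* is a reflexive; Principle A requires it to be bound within its binding domain — the clause headed by 'declared'.
— Fatima: possessor inside the second object DP of the clause headed by 'compared'; does not c-command the reflexive — cannot bind it (Principle A).
— Fatima's mother: second object of the clause headed by 'compared'; does not c-command the reflexive — cannot bind it (Principle A).
— Julia: subject of the clause headed by 'declared'; c-commands the reflexive within its binding domain — allowed (Principle A).
— Lucia: subject of the matrix clause; c-commands the reflexive but lies outside its binding domain — cannot bind it (Principle A).
— Maya: object of the clause headed by 'compared'; does not c-command the reflexive — cannot bind it (Principle A).

Julia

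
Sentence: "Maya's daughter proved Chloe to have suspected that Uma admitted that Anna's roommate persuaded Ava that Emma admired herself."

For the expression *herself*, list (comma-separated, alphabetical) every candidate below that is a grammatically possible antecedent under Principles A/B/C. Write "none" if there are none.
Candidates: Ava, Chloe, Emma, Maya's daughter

*herself* is a reflexive; Principle A requires it to be bound within its binding domain — the clause headed by 'admired'.
— Ava: object of the clause headed by 'persuaded'; c-commands the reflexive but lies outside its binding domain — cannot bind it (Principle A).
— Chloe: subject of the clause headed by 'suspected'; c-commands the reflexive but lies outside its binding domain — cannot bind it (Principle A).
— Emma: subject of the clause headed by 'admired'; c-commands the reflexive within its binding domain — allowed (Principle A).
— Maya's daughter: subject of the matrix clause; c-commands the reflexive but lies outside its binding domain — cannot bind it (Principle A).

Emma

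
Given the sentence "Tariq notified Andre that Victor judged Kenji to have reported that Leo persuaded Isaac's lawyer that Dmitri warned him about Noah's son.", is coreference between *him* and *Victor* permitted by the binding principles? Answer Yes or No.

*him* is a pronoun; Principle B requires it to be free in its binding domain — the clause headed by 'warned'.
— Victor: subject of the clause headed by 'judged'; c-commands the pronoun but lies outside its binding domain — allowed.

Yes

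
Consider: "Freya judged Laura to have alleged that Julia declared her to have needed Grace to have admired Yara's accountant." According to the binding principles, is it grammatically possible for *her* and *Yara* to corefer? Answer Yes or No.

No

*her* is a pronoun; Principle B requires it to be free in its binding domain — the clause headed by 'declared'.
— Yara: possessor inside the object DP of the clause headed by 'admired'; is c-commanded by the pronoun; coreference would bind this R-expression — blocked (Principle C).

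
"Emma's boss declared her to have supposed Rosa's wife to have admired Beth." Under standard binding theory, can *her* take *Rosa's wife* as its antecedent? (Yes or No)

*her* is a pronoun; Principle B requires it to be free in its binding domain — the matrix clause.
— Rosa's wife: subject of the clause headed by 'admired'; is c-commanded by the pronoun; coreference would bind this R-expression — blocked (Principle C).

No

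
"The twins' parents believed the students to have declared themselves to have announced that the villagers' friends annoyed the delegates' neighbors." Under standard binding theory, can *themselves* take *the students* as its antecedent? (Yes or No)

Yes

*themselves* is a reflexive; Principle A requires it to be bound within its binding domain — the clause headed by 'declared'.
— the students: subject of the clause headed by 'declared'; c-commands the reflexive within its binding domain — allowed (Principle A).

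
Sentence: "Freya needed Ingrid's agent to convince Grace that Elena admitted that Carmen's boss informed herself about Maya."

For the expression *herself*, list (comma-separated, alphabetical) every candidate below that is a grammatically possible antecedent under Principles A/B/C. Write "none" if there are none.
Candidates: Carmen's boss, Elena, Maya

Carmen's boss

*herself* is a reflexive; Principle A requires it to be bound within its binding domain — the clause headed by 'informed'.
— Carmen's boss: subject of the clause headed by 'informed'; c-commands the reflexive within its binding domain — allowed (Principle A).
— Elena: subject of the clause headed by 'admitted'; c-commands the reflexive but lies outside its binding domain — cannot bind it (Principle A).
— Maya: second object of the clause headed by 'informed'; does not c-command the reflexive — cannot bind it (Principle A).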